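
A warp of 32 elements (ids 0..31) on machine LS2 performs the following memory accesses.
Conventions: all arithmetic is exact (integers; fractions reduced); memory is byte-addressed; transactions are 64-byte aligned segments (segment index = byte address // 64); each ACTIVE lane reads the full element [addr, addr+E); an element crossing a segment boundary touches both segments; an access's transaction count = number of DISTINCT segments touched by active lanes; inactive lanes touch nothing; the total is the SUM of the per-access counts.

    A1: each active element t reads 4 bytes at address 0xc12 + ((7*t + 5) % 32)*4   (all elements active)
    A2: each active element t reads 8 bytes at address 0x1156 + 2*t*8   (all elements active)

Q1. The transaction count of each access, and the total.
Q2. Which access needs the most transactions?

A1: 3 transactions
A2: 9 transactions

Answer: 3,9; total 12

Answer: A2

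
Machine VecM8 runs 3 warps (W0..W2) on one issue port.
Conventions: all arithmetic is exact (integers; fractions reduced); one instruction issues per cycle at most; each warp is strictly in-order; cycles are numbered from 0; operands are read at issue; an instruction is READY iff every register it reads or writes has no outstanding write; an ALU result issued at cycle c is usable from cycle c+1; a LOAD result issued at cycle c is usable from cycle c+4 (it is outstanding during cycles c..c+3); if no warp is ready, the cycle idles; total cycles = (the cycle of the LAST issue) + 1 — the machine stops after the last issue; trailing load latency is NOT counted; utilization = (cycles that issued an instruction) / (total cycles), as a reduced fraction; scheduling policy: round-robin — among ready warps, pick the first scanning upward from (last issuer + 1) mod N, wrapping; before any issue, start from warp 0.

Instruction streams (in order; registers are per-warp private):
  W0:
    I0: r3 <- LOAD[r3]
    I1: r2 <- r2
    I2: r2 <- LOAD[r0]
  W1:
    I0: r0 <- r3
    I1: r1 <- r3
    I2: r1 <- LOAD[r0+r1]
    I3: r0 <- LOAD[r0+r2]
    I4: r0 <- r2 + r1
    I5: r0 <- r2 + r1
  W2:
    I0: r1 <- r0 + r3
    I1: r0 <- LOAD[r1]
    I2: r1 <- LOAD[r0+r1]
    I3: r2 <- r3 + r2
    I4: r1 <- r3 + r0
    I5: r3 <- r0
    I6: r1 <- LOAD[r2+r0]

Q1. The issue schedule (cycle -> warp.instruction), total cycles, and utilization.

cycle 0: W0.I0
cycle 1: W1.I0
cycle 2: W2.I0
cycle 3: W0.I1
cycle 4: W1.I1
cycle 5: W2.I1
cycle 6: W0.I2
cycle 7: W1.I2
cycle 8: W1.I3
cycle 9: W2.I2
cycle 10: W2.I3
cycle 11: idle
cycle 12: W1.I4
cycle 13: W2.I4
cycle 14: W1.I5
cycle 15: W2.I5
cycle 16: W2.I6

Answer: 17 cycles, utilization 16/17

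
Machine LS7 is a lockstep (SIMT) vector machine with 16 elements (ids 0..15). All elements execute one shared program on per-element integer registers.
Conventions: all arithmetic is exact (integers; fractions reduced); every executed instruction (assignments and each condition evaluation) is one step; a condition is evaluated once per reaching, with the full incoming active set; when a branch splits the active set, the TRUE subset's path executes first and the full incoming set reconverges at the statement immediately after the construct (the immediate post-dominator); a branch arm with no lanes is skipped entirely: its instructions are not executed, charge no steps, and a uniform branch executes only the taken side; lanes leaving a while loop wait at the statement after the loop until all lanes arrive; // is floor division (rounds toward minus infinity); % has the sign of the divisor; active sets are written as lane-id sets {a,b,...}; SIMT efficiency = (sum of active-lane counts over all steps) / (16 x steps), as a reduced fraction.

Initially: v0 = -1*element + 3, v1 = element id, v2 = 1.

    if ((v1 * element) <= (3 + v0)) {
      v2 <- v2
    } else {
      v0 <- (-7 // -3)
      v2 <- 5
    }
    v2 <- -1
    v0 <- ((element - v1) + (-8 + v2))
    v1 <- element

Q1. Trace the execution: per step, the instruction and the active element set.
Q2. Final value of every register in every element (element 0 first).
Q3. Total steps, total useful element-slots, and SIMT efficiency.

step 0: eval ((v1 * element) <= (3 + v0)) {0,1,2,3,4,5,6,7,8,9,10,11,12,13,14,15}
step 1: v2 <- v2                     {0,1,2}
step 2: v0 <- (-7 // -3)             {3,4,5,6,7,8,9,10,11,12,13,14,15}
step 3: v2 <- 5                      {3,4,5,6,7,8,9,10,11,12,13,14,15}
step 4: v2 <- -1                     {0,1,2,3,4,5,6,7,8,9,10,11,12,13,14,15}
step 5: v0 <- ((element - v1) + (-8 + v2)) {0,1,2,3,4,5,6,7,8,9,10,11,12,13,14,15}
step 6: v1 <- element                {0,1,2,3,4,5,6,7,8,9,10,11,12,13,14,15}

Answer: 7 steps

v0: -9,-9,-9,-9,-9,-9,-9,-9,-9,-9,-9,-9,-9,-9,-9,-9
v1: 0,1,2,3,4,5,6,7,8,9,10,11,12,13,14,15
v2: -1,-1,-1,-1,-1,-1,-1,-1,-1,-1,-1,-1,-1,-1,-1,-1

steps = 7; useful = 93; efficiency = 93/112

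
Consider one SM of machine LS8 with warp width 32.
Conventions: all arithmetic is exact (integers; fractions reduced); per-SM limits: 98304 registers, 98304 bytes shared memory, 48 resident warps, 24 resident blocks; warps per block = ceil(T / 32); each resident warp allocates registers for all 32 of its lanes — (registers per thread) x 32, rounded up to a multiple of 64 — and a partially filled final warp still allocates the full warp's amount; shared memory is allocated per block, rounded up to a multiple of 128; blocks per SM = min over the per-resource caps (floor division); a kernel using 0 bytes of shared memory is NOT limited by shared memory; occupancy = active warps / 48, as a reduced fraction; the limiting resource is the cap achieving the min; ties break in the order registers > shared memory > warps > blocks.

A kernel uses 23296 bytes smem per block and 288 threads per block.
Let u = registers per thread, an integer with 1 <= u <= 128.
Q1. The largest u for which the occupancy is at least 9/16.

Answer: u = 112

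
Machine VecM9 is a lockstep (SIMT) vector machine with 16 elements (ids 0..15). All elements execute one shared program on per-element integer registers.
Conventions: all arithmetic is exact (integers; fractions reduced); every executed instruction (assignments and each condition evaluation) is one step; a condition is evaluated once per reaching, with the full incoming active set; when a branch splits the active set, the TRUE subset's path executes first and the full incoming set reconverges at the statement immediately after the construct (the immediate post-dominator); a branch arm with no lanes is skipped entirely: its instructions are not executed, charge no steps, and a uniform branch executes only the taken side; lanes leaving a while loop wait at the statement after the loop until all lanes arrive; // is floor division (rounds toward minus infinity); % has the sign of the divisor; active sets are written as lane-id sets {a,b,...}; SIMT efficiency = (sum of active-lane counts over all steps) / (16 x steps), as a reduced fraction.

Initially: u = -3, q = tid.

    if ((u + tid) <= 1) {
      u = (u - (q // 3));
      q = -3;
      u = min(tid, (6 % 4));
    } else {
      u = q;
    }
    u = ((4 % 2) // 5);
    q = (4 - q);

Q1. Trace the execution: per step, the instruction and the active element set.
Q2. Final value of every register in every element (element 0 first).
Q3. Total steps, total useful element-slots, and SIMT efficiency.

step 0: eval ((u + tid) <= 1)        {0,1,2,3,4,5,6,7,8,9,10,11,12,13,14,15}
step 1: u <- (u - (q // 3))          {0,1,2,3,4}
step 2: q <- -3                      {0,1,2,3,4}
step 3: u <- min(tid, (6 % 4))       {0,1,2,3,4}
step 4: u <- q                       {5,6,7,8,9,10,11,12,13,14,15}
step 5: u <- ((4 % 2) // 5)          {0,1,2,3,4,5,6,7,8,9,10,11,12,13,14,15}
step 6: q <- (4 - q)                 {0,1,2,3,4,5,6,7,8,9,10,11,12,13,14,15}

Answer: 7 steps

u: 0,0,0,0,0,0,0,0,0,0,0,0,0,0,0,0
q: 7,7,7,7,7,-1,-2,-3,-4,-5,-6,-7,-8,-9,-10,-11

steps = 7; useful = 74; efficiency = 74/112 = 37/56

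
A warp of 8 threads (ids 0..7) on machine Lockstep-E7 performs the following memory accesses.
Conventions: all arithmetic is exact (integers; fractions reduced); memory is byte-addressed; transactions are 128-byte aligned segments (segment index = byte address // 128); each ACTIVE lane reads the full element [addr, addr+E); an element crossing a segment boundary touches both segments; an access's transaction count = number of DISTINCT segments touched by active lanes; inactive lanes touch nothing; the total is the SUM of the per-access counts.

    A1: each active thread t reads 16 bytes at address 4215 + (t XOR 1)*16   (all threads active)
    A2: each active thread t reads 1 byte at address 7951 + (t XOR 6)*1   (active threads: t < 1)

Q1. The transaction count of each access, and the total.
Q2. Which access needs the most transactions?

A1: 2 transactions
A2: 1 transaction

Answer: 2,1; total 3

Answer: A1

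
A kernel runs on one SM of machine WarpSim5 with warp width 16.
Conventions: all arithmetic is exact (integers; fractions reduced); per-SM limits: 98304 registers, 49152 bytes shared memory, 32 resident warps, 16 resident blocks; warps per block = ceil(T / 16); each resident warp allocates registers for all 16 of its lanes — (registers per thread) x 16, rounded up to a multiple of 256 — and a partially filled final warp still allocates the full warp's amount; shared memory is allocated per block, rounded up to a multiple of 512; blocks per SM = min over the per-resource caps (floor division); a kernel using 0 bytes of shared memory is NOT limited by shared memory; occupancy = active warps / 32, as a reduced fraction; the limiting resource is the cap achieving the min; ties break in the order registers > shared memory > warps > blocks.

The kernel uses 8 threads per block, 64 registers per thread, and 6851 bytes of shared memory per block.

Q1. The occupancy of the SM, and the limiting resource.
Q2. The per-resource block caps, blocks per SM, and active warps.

Answer: occupancy 3/16, limited by shared memory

registers: 96 blocks
shared memory: 6 blocks
warps: 32 blocks
blocks: 16 blocks

Answer: 6 blocks, 6 active warps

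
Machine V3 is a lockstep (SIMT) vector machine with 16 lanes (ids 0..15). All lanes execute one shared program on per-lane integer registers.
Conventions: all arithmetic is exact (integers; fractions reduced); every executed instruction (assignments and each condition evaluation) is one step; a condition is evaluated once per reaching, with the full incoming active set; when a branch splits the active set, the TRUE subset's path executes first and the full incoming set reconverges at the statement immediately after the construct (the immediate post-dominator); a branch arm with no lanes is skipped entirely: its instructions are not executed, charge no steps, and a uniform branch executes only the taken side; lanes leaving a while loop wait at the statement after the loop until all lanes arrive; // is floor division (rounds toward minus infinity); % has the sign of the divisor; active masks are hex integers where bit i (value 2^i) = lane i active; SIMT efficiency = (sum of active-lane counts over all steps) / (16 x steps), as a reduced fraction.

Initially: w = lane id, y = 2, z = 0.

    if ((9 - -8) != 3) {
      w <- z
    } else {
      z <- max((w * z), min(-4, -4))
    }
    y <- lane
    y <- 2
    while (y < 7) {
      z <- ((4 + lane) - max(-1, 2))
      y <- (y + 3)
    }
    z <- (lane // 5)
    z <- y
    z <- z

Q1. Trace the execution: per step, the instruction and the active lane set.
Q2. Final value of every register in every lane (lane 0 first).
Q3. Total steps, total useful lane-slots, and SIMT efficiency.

step 0: eval ((9 - -8) != 3)         0xffff
step 1: w <- z                       0xffff
step 2: y <- lane                    0xffff
step 3: y <- 2                       0xffff
step 4: eval (y < 7)                 0xffff
step 5: z <- ((4 + lane) - max(-1, 2)) 0xffff
step 6: y <- (y + 3)                 0xffff
step 7: eval (y < 7)                 0xffff
step 8: z <- ((4 + lane) - max(-1, 2)) 0xffff
step 9: y <- (y + 3)                 0xffff
step 10: eval (y < 7)                 0xffff
step 11: z <- (lane // 5)             0xffff
step 12: z <- y                       0xffff
step 13: z <- z                       0xffff

Answer: 14 steps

w: 0,0,0,0,0,0,0,0,0,0,0,0,0,0,0,0
y: 8,8,8,8,8,8,8,8,8,8,8,8,8,8,8,8
z: 8,8,8,8,8,8,8,8,8,8,8,8,8,8,8,8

steps = 14; useful = 224; efficiency = 224/224 = 1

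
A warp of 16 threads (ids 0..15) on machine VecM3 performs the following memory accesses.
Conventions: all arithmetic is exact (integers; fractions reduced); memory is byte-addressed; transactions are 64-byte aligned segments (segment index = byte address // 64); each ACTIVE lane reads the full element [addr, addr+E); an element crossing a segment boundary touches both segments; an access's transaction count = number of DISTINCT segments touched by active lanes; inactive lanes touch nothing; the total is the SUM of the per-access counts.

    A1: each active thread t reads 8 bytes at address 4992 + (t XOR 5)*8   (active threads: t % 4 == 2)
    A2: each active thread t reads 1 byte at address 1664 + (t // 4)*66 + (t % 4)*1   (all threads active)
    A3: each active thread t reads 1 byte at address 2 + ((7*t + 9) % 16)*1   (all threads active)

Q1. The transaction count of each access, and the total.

A1: 2 transactions
A2: 4 transactions
A3: 1 transaction

Answer: 2,4,1; total 7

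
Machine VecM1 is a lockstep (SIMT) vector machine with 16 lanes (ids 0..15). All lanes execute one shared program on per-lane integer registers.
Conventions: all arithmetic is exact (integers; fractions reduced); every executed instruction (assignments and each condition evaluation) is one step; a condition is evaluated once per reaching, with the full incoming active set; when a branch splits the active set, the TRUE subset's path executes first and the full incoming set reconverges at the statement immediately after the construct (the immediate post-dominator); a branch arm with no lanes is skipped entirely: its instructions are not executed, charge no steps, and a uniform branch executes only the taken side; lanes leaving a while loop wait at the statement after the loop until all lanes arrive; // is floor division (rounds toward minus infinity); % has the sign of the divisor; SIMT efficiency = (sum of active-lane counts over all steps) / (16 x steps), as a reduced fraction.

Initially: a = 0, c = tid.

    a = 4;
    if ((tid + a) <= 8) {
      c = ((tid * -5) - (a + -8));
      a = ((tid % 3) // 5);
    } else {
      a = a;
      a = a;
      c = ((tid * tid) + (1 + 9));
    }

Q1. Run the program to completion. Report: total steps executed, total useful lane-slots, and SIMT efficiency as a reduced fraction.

Answer: 7 steps, 75 useful, 75/112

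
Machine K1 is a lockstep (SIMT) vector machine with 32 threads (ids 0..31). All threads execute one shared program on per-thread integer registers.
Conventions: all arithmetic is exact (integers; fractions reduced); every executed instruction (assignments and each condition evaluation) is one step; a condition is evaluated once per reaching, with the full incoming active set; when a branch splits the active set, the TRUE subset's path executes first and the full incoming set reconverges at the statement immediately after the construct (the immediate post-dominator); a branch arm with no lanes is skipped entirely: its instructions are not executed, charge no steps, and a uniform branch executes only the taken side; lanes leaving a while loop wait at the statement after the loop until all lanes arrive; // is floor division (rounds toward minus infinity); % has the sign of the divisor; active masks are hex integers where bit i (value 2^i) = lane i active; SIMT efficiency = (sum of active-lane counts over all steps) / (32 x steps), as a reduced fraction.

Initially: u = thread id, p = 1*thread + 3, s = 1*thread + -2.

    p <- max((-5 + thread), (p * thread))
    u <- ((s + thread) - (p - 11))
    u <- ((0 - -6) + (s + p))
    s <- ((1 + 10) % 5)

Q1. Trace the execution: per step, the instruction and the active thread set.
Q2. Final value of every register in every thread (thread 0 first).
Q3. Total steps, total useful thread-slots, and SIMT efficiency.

step 0: p <- max((-5 + thread), (p * thread)) 0xffffffff
step 1: u <- ((s + thread) - (p - 11)) 0xffffffff
step 2: u <- ((0 - -6) + (s + p))    0xffffffff
step 3: s <- ((1 + 10) % 5)          0xffffffff

Answer: 4 steps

u: 4,9,16,25,36,49,64,81,100,121,144,169,196,225,256,289,324,361,400,441,484,529,576,625,676,729,784,841,900,961,1024,1089
p: 0,4,10,18,28,40,54,70,88,108,130,154,180,208,238,270,304,340,378,418,460,504,550,598,648,700,754,810,868,928,990,1054
s: 1,1,1,1,1,1,1,1,1,1,1,1,1,1,1,1,1,1,1,1,1,1,1,1,1,1,1,1,1,1,1,1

steps = 4; useful = 128; efficiency = 128/128 = 1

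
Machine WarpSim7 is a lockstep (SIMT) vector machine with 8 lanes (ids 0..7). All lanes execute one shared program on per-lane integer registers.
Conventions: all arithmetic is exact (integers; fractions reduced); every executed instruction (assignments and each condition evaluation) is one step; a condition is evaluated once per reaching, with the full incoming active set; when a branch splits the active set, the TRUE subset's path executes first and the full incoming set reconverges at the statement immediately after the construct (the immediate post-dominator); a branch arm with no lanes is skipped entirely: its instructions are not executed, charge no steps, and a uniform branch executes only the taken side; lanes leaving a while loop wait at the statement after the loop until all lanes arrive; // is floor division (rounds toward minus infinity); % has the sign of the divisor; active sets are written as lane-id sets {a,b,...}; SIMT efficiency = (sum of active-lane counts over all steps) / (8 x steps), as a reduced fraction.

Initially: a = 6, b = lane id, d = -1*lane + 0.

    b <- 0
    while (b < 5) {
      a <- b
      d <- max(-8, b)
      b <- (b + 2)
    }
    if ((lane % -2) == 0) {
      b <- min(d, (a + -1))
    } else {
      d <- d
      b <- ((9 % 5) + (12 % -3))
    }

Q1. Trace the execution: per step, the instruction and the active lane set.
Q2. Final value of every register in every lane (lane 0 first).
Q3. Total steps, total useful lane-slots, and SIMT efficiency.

step 0: b <- 0                       {0,1,2,3,4,5,6,7}
step 1: eval (b < 5)                 {0,1,2,3,4,5,6,7}
step 2: a <- b                       {0,1,2,3,4,5,6,7}
step 3: d <- max(-8, b)              {0,1,2,3,4,5,6,7}
step 4: b <- (b + 2)                 {0,1,2,3,4,5,6,7}
step 5: eval (b < 5)                 {0,1,2,3,4,5,6,7}
step 6: a <- b                       {0,1,2,3,4,5,6,7}
step 7: d <- max(-8, b)              {0,1,2,3,4,5,6,7}
step 8: b <- (b + 2)                 {0,1,2,3,4,5,6,7}
step 9: eval (b < 5)                 {0,1,2,3,4,5,6,7}
step 10: a <- b                       {0,1,2,3,4,5,6,7}
step 11: d <- max(-8, b)              {0,1,2,3,4,5,6,7}
step 12: b <- (b + 2)                 {0,1,2,3,4,5,6,7}
step 13: eval (b < 5)                 {0,1,2,3,4,5,6,7}
step 14: eval ((lane % -2) == 0)      {0,1,2,3,4,5,6,7}
step 15: b <- min(d, (a + -1))        {0,2,4,6}
step 16: d <- d                       {1,3,5,7}
step 17: b <- ((9 % 5) + (12 % -3))   {1,3,5,7}

Answer: 18 steps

a: 4,4,4,4,4,4,4,4
b: 3,4,3,4,3,4,3,4
d: 4,4,4,4,4,4,4,4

steps = 18; useful = 132; efficiency = 132/144 = 11/12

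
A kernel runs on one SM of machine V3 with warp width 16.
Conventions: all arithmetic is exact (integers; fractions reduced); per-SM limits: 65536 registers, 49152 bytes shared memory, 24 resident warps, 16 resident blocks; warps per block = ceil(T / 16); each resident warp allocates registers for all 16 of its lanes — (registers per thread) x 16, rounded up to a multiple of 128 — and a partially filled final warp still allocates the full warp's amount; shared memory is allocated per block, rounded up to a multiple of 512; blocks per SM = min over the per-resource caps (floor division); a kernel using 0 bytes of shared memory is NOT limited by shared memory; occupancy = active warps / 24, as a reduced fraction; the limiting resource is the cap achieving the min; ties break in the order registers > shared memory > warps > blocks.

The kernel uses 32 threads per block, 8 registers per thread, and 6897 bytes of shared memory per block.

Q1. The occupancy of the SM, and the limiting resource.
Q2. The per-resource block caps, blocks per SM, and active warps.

Answer: occupancy 1/2, limited by shared memory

registers: 256 blocks
shared memory: 6 blocks
warps: 12 blocks
blocks: 16 blocks

Answer: 6 blocks, 12 active warps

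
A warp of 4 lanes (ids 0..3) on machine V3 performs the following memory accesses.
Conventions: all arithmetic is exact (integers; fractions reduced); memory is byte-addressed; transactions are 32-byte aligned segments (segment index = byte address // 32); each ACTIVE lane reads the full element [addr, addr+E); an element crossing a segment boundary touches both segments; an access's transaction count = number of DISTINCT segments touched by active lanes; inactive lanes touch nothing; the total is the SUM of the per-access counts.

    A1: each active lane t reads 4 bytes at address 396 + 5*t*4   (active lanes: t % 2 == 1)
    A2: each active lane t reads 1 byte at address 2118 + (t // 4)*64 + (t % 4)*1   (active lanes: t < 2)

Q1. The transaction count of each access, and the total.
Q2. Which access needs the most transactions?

A1: 2 transactions
A2: 1 transaction

Answer: 2,1; total 3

Answer: A1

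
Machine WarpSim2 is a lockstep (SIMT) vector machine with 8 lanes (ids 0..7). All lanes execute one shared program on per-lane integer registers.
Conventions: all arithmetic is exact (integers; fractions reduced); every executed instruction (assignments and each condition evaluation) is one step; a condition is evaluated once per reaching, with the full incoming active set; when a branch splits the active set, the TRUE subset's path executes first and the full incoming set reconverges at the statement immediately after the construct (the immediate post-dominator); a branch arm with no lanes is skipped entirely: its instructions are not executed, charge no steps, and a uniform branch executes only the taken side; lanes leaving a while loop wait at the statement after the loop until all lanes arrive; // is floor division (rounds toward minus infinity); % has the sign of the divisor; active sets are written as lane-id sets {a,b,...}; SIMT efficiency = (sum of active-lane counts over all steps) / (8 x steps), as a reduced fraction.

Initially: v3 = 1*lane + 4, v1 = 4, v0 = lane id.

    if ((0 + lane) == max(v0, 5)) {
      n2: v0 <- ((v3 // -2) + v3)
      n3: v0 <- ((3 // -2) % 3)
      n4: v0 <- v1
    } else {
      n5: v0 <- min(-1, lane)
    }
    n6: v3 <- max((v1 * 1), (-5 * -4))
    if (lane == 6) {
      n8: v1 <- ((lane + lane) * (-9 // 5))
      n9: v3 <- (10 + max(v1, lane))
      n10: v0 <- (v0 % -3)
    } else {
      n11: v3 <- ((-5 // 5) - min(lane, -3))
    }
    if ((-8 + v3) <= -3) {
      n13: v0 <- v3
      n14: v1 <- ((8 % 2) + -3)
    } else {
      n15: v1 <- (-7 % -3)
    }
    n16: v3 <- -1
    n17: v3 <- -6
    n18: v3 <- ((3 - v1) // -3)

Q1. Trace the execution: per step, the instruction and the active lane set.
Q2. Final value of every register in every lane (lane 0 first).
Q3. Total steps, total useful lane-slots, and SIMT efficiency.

step 0: eval ((0 + lane) == max(v0, 5)) {0,1,2,3,4,5,6,7}
step 1: v0 <- ((v3 // -2) + v3)      {5,6,7}
step 2: v0 <- ((3 // -2) % 3)        {5,6,7}
step 3: v0 <- v1                     {5,6,7}
step 4: v0 <- min(-1, lane)          {0,1,2,3,4}
step 5: v3 <- max((v1 * 1), (-5 * -4)) {0,1,2,3,4,5,6,7}
step 6: eval (lane == 6)             {0,1,2,3,4,5,6,7}
step 7: v1 <- ((lane + lane) * (-9 // 5)) {6}
step 8: v3 <- (10 + max(v1, lane))   {6}
step 9: v0 <- (v0 % -3)              {6}
step 10: v3 <- ((-5 // 5) - min(lane, -3)) {0,1,2,3,4,5,7}
step 11: eval ((-8 + v3) <= -3)       {0,1,2,3,4,5,6,7}
step 12: v0 <- v3                     {0,1,2,3,4,5,7}
step 13: v1 <- ((8 % 2) + -3)         {0,1,2,3,4,5,7}
step 14: v1 <- (-7 % -3)              {6}
step 15: v3 <- -1                     {0,1,2,3,4,5,6,7}
step 16: v3 <- -6                     {0,1,2,3,4,5,6,7}
step 17: v3 <- ((3 - v1) // -3)       {0,1,2,3,4,5,6,7}

Answer: 18 steps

v3: -2,-2,-2,-2,-2,-2,-2,-2
v1: -3,-3,-3,-3,-3,-3,-1,-3
v0: 2,2,2,2,2,2,-2,2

steps = 18; useful = 95; efficiency = 95/144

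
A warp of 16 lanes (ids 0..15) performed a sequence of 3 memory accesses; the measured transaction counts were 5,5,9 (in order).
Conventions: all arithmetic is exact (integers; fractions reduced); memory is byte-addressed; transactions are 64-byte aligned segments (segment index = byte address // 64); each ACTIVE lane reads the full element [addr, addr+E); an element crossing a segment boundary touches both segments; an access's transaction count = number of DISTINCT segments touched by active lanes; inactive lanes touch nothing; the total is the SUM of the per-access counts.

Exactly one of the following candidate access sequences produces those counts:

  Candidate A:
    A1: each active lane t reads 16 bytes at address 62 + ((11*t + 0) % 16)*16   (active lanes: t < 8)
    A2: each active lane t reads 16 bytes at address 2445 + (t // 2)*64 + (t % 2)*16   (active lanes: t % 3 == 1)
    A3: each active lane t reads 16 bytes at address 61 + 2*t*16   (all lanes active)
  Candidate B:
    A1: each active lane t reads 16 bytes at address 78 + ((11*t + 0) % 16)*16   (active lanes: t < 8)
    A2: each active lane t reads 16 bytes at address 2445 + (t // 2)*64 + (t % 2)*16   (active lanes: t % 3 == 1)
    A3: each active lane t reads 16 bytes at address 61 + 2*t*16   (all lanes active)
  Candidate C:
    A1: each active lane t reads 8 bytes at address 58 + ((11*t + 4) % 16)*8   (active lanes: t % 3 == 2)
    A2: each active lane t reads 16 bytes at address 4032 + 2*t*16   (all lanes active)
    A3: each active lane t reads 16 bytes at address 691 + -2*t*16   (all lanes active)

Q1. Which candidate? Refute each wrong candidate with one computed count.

B: A1 gives 4 transactions, not 5
C: A1 gives 1 transaction, not 5
A: all counts match (5,5,9)

Answer: A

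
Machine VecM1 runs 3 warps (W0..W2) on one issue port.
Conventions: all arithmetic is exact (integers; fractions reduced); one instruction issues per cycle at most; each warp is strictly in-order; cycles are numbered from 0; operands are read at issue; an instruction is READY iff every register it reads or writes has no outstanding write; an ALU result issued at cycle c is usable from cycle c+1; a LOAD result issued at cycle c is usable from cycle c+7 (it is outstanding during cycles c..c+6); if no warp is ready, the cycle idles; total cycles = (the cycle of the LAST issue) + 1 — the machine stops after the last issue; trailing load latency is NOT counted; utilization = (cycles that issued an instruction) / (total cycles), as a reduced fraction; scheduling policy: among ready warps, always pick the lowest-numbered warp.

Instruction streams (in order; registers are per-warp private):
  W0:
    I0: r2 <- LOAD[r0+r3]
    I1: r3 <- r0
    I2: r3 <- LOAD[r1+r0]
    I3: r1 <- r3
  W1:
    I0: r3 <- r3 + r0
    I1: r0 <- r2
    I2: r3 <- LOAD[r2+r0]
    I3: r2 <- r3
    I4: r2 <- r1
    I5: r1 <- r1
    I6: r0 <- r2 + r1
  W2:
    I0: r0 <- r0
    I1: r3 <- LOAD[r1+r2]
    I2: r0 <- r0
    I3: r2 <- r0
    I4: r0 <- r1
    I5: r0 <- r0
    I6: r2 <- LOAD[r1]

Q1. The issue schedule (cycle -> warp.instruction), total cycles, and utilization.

cycle 0: W0.I0
cycle 1: W0.I1
cycle 2: W0.I2
cycle 3: W1.I0
cycle 4: W1.I1
cycle 5: W1.I2
cycle 6: W2.I0
cycle 7: W2.I1
cycle 8: W2.I2
cycle 9: W0.I3
cycle 10: W2.I3
cycle 11: W2.I4
cycle 12: W1.I3
cycle 13: W1.I4
cycle 14: W1.I5
cycle 15: W1.I6
cycle 16: W2.I5
cycle 17: W2.I6

Answer: 18 cycles, utilization 1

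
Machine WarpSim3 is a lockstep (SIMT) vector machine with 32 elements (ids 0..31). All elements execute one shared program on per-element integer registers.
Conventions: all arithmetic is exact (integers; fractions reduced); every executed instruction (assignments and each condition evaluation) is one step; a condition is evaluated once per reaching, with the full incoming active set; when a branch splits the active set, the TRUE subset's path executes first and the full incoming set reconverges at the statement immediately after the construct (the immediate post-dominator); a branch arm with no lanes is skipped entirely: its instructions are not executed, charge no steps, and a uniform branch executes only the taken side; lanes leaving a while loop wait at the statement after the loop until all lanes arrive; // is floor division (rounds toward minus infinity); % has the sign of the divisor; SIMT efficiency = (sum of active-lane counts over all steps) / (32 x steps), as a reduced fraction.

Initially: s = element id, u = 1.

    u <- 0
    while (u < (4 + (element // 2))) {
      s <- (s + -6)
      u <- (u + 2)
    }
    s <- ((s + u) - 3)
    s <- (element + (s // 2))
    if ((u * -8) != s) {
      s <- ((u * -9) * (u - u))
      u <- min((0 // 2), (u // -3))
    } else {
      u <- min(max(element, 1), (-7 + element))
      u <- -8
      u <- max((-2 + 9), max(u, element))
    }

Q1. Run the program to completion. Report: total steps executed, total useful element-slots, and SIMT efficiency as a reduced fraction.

Answer: 37 steps, 800 useful, 25/37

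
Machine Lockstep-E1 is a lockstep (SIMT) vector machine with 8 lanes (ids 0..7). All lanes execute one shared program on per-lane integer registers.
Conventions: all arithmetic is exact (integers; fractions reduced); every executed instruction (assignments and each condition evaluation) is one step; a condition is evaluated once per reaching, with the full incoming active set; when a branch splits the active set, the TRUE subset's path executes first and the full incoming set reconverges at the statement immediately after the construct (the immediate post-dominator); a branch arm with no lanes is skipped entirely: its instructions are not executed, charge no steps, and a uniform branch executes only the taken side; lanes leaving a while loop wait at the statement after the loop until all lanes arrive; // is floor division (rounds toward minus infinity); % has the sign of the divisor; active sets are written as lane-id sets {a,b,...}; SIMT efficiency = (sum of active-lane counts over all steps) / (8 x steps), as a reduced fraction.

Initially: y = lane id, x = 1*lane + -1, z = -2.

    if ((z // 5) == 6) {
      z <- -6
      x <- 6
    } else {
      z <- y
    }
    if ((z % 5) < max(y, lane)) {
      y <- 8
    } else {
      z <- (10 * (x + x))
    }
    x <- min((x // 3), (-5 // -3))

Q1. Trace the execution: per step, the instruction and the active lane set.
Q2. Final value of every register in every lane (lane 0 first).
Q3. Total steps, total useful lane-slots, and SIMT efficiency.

step 0: eval ((z // 5) == 6)         {0,1,2,3,4,5,6,7}
step 1: z <- y                       {0,1,2,3,4,5,6,7}
step 2: eval ((z % 5) < max(y, lane)) {0,1,2,3,4,5,6,7}
step 3: y <- 8                       {5,6,7}
step 4: z <- (10 * (x + x))          {0,1,2,3,4}
step 5: x <- min((x // 3), (-5 // -3)) {0,1,2,3,4,5,6,7}

Answer: 6 steps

y: 0,1,2,3,4,8,8,8
x: -1,0,0,0,1,1,1,1
z: -20,0,20,40,60,5,6,7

steps = 6; useful = 40; efficiency = 40/48 = 5/6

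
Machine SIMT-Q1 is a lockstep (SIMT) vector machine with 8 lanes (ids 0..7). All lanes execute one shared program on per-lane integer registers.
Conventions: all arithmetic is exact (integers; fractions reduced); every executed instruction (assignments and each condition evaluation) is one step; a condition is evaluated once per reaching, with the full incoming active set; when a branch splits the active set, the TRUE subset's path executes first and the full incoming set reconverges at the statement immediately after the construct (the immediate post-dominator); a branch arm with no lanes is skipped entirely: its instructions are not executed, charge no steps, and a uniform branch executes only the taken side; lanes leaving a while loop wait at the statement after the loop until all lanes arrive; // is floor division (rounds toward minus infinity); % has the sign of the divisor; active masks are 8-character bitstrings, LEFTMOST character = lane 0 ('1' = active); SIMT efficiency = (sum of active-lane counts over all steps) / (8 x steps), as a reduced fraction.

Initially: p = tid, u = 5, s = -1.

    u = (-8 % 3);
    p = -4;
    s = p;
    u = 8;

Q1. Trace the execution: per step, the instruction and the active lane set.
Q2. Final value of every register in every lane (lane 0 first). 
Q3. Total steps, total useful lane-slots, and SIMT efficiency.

step 0: u <- (-8 % 3)                11111111
step 1: p <- -4                      11111111
step 2: s <- p                       11111111
step 3: u <- 8                       11111111

Answer: 4 steps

p: -4,-4,-4,-4,-4,-4,-4,-4
u: 8,8,8,8,8,8,8,8
s: -4,-4,-4,-4,-4,-4,-4,-4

steps = 4; useful = 32; efficiency = 32/32 = 1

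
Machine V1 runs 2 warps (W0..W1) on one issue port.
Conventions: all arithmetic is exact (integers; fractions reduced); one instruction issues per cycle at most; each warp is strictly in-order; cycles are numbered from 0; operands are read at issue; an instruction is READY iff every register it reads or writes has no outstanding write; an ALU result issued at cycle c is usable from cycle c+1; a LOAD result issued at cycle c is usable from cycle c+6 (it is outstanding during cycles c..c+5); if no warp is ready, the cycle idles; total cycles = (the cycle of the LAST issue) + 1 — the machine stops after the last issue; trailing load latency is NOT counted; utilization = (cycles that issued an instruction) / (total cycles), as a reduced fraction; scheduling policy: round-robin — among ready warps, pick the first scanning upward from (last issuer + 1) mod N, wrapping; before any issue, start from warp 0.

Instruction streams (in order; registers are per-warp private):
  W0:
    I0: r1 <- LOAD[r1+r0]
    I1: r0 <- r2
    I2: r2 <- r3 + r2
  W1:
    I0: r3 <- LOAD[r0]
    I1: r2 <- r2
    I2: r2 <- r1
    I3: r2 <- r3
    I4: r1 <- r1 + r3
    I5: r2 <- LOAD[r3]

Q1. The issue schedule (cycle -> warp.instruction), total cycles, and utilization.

cycle 0: W0.I0
cycle 1: W1.I0
cycle 2: W0.I1
cycle 3: W1.I1
cycle 4: W0.I2
cycle 5: W1.I2
cycle 6: idle
cycle 7: W1.I3
cycle 8: W1.I4
cycle 9: W1.I5

Answer: 10 cycles, utilization 9/10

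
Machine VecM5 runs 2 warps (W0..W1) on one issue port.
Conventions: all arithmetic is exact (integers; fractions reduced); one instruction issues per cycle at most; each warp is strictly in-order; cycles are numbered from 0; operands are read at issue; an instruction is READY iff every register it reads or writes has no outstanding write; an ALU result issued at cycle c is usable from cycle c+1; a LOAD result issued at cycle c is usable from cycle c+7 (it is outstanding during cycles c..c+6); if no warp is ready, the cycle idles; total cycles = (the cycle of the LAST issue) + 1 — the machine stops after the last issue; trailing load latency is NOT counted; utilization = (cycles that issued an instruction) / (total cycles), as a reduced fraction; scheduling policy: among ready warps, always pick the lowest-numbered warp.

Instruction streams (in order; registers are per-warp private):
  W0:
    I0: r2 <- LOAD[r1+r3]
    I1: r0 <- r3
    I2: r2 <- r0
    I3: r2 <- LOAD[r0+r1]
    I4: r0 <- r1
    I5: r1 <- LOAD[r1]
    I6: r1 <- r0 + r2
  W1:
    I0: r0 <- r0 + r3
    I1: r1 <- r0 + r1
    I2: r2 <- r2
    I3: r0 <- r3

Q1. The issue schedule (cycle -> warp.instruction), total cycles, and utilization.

cycle 0: W0.I0
cycle 1: W0.I1
cycle 2: W1.I0
cycle 3: W1.I1
cycle 4: W1.I2
cycle 5: W1.I3
cycle 6: idle
cycle 7: W0.I2
cycle 8: W0.I3
cycle 9: W0.I4
cycle 10: W0.I5
cycle 11: idle
cycle 12: idle
cycle 13: idle
cycle 14: idle
cycle 15: idle
cycle 16: idle
cycle 17: W0.I6

Answer: 18 cycles, utilization 11/18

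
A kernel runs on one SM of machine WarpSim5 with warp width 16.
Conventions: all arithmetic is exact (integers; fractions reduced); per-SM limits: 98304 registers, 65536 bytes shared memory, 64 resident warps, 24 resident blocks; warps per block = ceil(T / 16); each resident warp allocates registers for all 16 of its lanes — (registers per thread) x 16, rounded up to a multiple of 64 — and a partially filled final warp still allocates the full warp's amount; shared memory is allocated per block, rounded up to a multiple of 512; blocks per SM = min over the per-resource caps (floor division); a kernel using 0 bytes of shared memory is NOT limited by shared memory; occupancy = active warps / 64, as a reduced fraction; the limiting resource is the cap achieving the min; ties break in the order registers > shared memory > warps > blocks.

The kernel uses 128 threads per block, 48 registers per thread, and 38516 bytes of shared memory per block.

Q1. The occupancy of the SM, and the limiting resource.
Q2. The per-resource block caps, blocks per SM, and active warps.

Answer: occupancy 1/8, limited by shared memory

registers: 16 blocks
shared memory: 1 block
warps: 8 blocks
blocks: 24 blocks

Answer: 1 block, 8 active warps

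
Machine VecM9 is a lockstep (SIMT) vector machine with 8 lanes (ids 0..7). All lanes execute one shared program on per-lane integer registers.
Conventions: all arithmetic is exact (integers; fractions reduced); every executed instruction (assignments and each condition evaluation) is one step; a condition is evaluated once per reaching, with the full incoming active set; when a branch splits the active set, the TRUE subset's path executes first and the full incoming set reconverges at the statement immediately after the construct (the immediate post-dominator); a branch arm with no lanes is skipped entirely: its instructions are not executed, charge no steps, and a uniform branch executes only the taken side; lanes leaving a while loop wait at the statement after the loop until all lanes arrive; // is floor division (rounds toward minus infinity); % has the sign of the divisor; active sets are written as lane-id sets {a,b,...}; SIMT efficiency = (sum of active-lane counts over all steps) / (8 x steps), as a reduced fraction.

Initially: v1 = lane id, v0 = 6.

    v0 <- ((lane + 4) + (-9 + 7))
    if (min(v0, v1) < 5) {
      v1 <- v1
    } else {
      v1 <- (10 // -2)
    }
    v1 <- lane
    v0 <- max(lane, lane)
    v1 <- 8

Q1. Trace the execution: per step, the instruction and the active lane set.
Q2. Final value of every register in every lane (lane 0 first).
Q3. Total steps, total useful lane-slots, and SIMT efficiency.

step 0: v0 <- ((lane + 4) + (-9 + 7)) {0,1,2,3,4,5,6,7}
step 1: eval (min(v0, v1) < 5)       {0,1,2,3,4,5,6,7}
step 2: v1 <- v1                     {0,1,2,3,4}
step 3: v1 <- (10 // -2)             {5,6,7}
step 4: v1 <- lane                   {0,1,2,3,4,5,6,7}
step 5: v0 <- max(lane, lane)        {0,1,2,3,4,5,6,7}
step 6: v1 <- 8                      {0,1,2,3,4,5,6,7}

Answer: 7 steps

v1: 8,8,8,8,8,8,8,8
v0: 0,1,2,3,4,5,6,7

steps = 7; useful = 48; efficiency = 48/56 = 6/7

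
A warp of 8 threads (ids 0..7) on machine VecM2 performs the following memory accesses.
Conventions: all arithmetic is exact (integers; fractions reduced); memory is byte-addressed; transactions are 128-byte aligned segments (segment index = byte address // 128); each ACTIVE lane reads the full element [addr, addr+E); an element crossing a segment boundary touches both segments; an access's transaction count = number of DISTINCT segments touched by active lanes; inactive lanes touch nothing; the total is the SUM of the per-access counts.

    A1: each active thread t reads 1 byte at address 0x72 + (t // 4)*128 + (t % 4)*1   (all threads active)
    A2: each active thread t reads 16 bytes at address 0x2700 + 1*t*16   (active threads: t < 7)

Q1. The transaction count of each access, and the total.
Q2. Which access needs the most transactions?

A1: 2 transactions
A2: 1 transaction

Answer: 2,1; total 3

Answer: A1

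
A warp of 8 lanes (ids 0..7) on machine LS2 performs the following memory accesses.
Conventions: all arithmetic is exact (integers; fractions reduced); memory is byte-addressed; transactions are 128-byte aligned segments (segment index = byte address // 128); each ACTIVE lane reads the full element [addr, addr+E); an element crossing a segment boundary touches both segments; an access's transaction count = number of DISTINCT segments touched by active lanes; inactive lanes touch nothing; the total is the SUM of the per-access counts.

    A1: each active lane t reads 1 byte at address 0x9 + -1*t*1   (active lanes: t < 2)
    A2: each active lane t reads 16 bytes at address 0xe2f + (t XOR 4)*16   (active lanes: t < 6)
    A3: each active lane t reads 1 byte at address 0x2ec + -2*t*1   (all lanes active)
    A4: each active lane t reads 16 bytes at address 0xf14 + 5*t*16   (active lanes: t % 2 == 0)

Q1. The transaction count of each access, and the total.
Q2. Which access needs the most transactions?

A1: 1 transaction
A2: 2 transactions
A3: 1 transaction
A4: 5 transactions

Answer: 1,2,1,5; total 9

Answer: A4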